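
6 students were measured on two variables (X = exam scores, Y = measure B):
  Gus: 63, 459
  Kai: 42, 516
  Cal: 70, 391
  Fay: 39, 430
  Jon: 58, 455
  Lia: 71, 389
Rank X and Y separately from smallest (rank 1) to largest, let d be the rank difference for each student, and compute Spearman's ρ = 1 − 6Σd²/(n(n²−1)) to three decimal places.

-0.600

Ranks of variable 1: 4, 2, 5, 1, 3, 6
Ranks of variable 2: 5, 6, 2, 3, 4, 1
d = r₁ − r₂: -1, -4, 3, -2, -1, 5
d²: 1, 16, 9, 4, 1, 25; Σd² = 56
ρ = 1 − 6·56/(6·35) = 1 − 336/210 = -0.600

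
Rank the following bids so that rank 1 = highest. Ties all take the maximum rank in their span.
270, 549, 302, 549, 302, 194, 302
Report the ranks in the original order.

Sorted (descending): 549, 549, 302, 302, 302, 270, 194
The 2 values of 549 occupy positions 1–2 → each gets rank 2.
The 3 values of 302 occupy positions 3–5 → each gets rank 5.

6, 2, 5, 2, 5, 7, 5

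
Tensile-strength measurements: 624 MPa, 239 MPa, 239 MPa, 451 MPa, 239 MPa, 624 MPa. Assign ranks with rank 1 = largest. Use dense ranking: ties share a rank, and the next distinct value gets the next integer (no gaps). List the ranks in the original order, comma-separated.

1, 3, 3, 2, 3, 1

Sorted (descending): 624, 624, 451, 239, 239, 239
The 2 values of 624 share dense rank 1.
The 3 values of 239 share dense rank 3.
Remaining distinct values take the next consecutive integers.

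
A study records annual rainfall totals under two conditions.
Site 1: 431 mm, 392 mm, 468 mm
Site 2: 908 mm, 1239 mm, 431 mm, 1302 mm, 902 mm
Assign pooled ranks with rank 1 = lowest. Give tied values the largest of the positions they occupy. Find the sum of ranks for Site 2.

29

Sorted (ascending): 392, 431, 431, 468, 902, 908, 1239, 1302
The 2 values of 431 occupy positions 2–3 → each gets rank 3.
Site 2 values → pooled ranks: 908→6, 1239→7, 431→3, 1302→8, 902→5
Rank sum = 6 + 7 + 3 + 8 + 5 = 29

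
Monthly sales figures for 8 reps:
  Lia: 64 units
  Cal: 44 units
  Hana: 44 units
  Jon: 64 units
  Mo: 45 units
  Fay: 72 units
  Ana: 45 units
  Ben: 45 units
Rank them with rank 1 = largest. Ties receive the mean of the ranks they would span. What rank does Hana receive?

Sorted (descending): 72, 64, 64, 45, 45, 45, 44, 44
The 2 values of 64 occupy positions 2–3 → average rank (2+3)/2 = 2.5.
The 3 values of 45 occupy positions 4–6 → average rank 5.
The 2 values of 44 occupy positions 7–8 → average rank (7+8)/2 = 7.5.
Hana has value 44 units → rank 7.5.

7.5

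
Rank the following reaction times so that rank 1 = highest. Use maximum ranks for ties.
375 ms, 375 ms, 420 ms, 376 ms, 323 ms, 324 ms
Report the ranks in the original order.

4, 4, 1, 2, 6, 5

Sorted (descending): 420, 376, 375, 375, 324, 323
The 2 values of 375 occupy positions 3–4 → each gets rank 4.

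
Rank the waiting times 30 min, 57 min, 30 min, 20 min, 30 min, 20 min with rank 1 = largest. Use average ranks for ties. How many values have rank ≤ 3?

Sorted (descending): 57, 30, 30, 30, 20, 20
The 3 values of 30 occupy positions 2–4 → average rank 3.
The 2 values of 20 occupy positions 5–6 → average rank (5+6)/2 = 5.5.
Ranks ≤ 3: {1, 3, 3, 3} → 4 values.

4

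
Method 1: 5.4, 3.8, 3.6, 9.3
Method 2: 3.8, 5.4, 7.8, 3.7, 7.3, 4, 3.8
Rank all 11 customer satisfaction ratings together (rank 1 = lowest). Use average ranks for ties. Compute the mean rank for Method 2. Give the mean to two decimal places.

Sorted (ascending): 3.6, 3.7, 3.8, 3.8, 3.8, 4, 5.4, 5.4, 7.3, 7.8, 9.3
The 3 values of 3.8 occupy positions 3–5 → average rank 4.
The 2 values of 5.4 occupy positions 7–8 → average rank (7+8)/2 = 7.5.
Method 2 values → pooled ranks: 3.8→4, 5.4→7.5, 7.8→10, 3.7→2, 7.3→9, 4→6, 3.8→4
Mean rank = (4 + 7.5 + 10 + 2 + 9 + 6 + 4) / 7 = 6.07

6.07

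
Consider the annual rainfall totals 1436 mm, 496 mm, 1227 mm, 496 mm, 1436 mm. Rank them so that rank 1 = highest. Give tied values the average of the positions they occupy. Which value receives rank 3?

1227

Sorted (descending): 1436, 1436, 1227, 496, 496
The 2 values of 1436 occupy positions 1–2 → average rank (1+2)/2 = 1.5.
The 2 values of 496 occupy positions 4–5 → average rank (4+5)/2 = 4.5.
Rank 3 → value 1227.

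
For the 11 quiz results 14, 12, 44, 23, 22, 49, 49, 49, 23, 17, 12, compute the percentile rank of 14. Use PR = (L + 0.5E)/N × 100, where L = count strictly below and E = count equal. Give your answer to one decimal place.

22.7

N = 11.
Strictly below 14: 2. Equal to 14: 1.
PR = (2 + 0.5·1)/11 × 100 = 22.7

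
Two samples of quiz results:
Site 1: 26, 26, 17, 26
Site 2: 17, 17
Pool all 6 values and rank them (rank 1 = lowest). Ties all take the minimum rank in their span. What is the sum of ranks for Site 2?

Sorted (ascending): 17, 17, 17, 26, 26, 26
The 3 values of 17 occupy positions 1–3 → each gets rank 1.
The 3 values of 26 occupy positions 4–6 → each gets rank 4.
Site 2 values → pooled ranks: 17→1, 17→1
Rank sum = 1 + 1 = 2

2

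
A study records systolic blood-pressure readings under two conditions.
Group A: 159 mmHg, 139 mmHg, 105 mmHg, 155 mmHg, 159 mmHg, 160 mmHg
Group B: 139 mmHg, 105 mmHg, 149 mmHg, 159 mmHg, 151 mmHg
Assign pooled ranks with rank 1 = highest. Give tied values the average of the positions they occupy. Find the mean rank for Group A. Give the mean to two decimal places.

Sorted (descending): 160, 159, 159, 159, 155, 151, 149, 139, 139, 105, 105
The 3 values of 159 occupy positions 2–4 → average rank 3.
The 2 values of 139 occupy positions 8–9 → average rank (8+9)/2 = 8.5.
The 2 values of 105 occupy positions 10–11 → average rank (10+11)/2 = 10.5.
Group A values → pooled ranks: 159→3, 139→8.5, 105→10.5, 155→5, 159→3, 160→1
Mean rank = (3 + 8.5 + 10.5 + 5 + 3 + 1) / 6 = 5.17

5.17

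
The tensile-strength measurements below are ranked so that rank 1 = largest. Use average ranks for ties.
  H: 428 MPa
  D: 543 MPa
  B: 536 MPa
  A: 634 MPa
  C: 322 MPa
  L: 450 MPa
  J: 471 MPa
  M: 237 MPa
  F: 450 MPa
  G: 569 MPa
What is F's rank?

6.5

Sorted (descending): 634, 569, 543, 536, 471, 450, 450, 428, 322, 237
The 2 values of 450 occupy positions 6–7 → average rank (6+7)/2 = 6.5.
F has value 450 MPa → rank 6.5.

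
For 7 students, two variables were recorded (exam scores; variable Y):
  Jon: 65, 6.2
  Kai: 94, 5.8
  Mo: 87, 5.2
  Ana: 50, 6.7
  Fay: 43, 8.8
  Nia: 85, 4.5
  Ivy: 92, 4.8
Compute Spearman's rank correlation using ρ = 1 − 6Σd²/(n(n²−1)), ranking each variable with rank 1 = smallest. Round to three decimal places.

-0.679

Ranks of variable 1: 3, 7, 5, 2, 1, 4, 6
Ranks of variable 2: 5, 4, 3, 6, 7, 1, 2
d = r₁ − r₂: -2, 3, 2, -4, -6, 3, 4
d²: 4, 9, 4, 16, 36, 9, 16; Σd² = 94
ρ = 1 − 6·94/(7·48) = 1 − 564/336 = -0.679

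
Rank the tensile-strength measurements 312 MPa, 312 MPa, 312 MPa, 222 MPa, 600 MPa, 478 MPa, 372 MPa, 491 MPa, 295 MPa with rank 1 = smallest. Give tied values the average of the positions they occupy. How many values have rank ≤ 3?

2

Sorted (ascending): 222, 295, 312, 312, 312, 372, 478, 491, 600
The 3 values of 312 occupy positions 3–5 → average rank 4.
Ranks ≤ 3: {1, 2} → 2 values.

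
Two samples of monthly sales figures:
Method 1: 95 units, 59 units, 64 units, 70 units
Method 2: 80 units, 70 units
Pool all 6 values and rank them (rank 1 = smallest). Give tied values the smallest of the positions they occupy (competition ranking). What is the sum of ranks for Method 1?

12

Sorted (ascending): 59, 64, 70, 70, 80, 95
The 2 values of 70 occupy positions 3–4 → each gets rank 3.
Method 1 values → pooled ranks: 95→6, 59→1, 64→2, 70→3
Rank sum = 6 + 1 + 2 + 3 = 12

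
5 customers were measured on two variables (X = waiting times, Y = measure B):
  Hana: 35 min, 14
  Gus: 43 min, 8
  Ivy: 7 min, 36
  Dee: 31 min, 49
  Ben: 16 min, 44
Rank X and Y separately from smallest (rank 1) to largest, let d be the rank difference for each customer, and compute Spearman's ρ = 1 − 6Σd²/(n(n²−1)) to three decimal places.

Ranks of variable 1: 4, 5, 1, 3, 2
Ranks of variable 2: 2, 1, 3, 5, 4
d = r₁ − r₂: 2, 4, -2, -2, -2
d²: 4, 16, 4, 4, 4; Σd² = 32
ρ = 1 − 6·32/(5·24) = 1 − 192/120 = -0.600

-0.600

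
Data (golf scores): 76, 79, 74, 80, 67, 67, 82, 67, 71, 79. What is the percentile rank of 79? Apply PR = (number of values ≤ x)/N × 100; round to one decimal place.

80.0

N = 10.
Strictly below 79: 6. Equal to 79: 2.
PR = 8/10 × 100 = 80.0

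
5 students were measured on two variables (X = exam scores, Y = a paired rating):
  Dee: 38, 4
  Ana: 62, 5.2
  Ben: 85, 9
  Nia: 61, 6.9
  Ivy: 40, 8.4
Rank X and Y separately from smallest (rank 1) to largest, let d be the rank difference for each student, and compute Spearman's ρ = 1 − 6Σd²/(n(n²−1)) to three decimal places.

Ranks of variable 1: 1, 4, 5, 3, 2
Ranks of variable 2: 1, 2, 5, 3, 4
d = r₁ − r₂: 0, 2, 0, 0, -2
d²: 0, 4, 0, 0, 4; Σd² = 8
ρ = 1 − 6·8/(5·24) = 1 − 48/120 = 0.600

0.600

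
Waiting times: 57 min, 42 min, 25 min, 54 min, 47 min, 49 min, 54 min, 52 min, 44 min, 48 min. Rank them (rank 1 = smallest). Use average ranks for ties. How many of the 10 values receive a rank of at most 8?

Sorted (ascending): 25, 42, 44, 47, 48, 49, 52, 54, 54, 57
The 2 values of 54 occupy positions 8–9 → average rank (8+9)/2 = 8.5.
Ranks ≤ 8: {1, 2, 3, 4, 5, 6, 7} → 7 values.

7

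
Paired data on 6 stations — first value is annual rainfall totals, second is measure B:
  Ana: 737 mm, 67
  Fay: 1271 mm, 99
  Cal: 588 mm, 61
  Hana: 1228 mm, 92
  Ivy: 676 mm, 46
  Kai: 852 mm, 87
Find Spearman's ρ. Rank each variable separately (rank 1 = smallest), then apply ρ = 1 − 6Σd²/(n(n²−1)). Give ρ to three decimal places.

0.943

Ranks of variable 1: 3, 6, 1, 5, 2, 4
Ranks of variable 2: 3, 6, 2, 5, 1, 4
d = r₁ − r₂: 0, 0, -1, 0, 1, 0
d²: 0, 0, 1, 0, 1, 0; Σd² = 2
ρ = 1 − 6·2/(6·35) = 1 − 12/210 = 0.943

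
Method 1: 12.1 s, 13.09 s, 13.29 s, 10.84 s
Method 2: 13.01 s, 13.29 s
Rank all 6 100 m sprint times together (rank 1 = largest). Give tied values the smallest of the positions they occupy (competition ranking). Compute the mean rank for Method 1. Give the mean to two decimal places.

3.75

Sorted (descending): 13.29, 13.29, 13.09, 13.01, 12.1, 10.84
The 2 values of 13.29 occupy positions 1–2 → each gets rank 1.
Method 1 values → pooled ranks: 12.1→5, 13.09→3, 13.29→1, 10.84→6
Mean rank = (5 + 3 + 1 + 6) / 4 = 3.75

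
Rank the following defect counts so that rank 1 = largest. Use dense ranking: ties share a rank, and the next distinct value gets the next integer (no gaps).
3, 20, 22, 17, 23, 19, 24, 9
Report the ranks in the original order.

8, 4, 3, 6, 2, 5, 1, 7

Sorted (descending): 24, 23, 22, 20, 19, 17, 9, 3
No ties — each value takes its position as its rank.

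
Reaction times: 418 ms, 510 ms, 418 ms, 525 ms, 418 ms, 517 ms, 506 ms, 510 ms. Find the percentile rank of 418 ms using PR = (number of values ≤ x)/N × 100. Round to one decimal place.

N = 8.
Strictly below 418: 0. Equal to 418: 3.
PR = 3/8 × 100 = 37.5

37.5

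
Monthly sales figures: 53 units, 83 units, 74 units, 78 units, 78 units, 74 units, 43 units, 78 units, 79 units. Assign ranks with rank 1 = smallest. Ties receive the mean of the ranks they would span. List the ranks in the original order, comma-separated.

Sorted (ascending): 43, 53, 74, 74, 78, 78, 78, 79, 83
The 2 values of 74 occupy positions 3–4 → average rank (3+4)/2 = 3.5.
The 3 values of 78 occupy positions 5–7 → average rank 6.

2, 9, 3.5, 6, 6, 3.5, 1, 6, 8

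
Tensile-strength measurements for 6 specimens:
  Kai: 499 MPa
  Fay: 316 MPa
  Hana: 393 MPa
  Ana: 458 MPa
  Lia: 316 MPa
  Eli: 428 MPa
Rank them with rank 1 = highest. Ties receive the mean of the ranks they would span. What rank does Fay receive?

Sorted (descending): 499, 458, 428, 393, 316, 316
The 2 values of 316 occupy positions 5–6 → average rank (5+6)/2 = 5.5.
Fay has value 316 MPa → rank 5.5.

5.5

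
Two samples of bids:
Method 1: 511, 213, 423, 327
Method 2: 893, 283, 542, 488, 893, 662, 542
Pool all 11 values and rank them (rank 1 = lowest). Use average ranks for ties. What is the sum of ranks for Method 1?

14

Sorted (ascending): 213, 283, 327, 423, 488, 511, 542, 542, 662, 893, 893
The 2 values of 542 occupy positions 7–8 → average rank (7+8)/2 = 7.5.
The 2 values of 893 occupy positions 10–11 → average rank (10+11)/2 = 10.5.
Method 1 values → pooled ranks: 511→6, 213→1, 423→4, 327→3
Rank sum = 6 + 1 + 4 + 3 = 14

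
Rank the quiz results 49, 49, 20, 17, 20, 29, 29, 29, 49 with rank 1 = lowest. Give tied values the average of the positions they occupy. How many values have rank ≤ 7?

Sorted (ascending): 17, 20, 20, 29, 29, 29, 49, 49, 49
The 2 values of 20 occupy positions 2–3 → average rank (2+3)/2 = 2.5.
The 3 values of 29 occupy positions 4–6 → average rank 5.
The 3 values of 49 occupy positions 7–9 → average rank 8.
Ranks ≤ 7: {1, 2.5, 2.5, 5, 5, 5} → 6 values.

6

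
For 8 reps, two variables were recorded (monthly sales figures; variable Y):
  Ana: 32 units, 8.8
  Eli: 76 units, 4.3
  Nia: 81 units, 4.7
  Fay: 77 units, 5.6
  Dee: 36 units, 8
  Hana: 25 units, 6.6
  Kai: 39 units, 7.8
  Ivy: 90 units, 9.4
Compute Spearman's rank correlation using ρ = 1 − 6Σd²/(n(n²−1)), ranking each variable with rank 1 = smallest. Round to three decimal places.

-0.119

Ranks of variable 1: 2, 5, 7, 6, 3, 1, 4, 8
Ranks of variable 2: 7, 1, 2, 3, 6, 4, 5, 8
d = r₁ − r₂: -5, 4, 5, 3, -3, -3, -1, 0
d²: 25, 16, 25, 9, 9, 9, 1, 0; Σd² = 94
ρ = 1 − 6·94/(8·63) = 1 − 564/504 = -0.119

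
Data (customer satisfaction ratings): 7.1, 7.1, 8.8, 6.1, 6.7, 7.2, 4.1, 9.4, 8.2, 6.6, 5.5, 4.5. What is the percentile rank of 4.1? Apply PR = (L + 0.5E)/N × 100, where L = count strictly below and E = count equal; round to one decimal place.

N = 12.
Strictly below 4.1: 0. Equal to 4.1: 1.
PR = (0 + 0.5·1)/12 × 100 = 4.2

4.2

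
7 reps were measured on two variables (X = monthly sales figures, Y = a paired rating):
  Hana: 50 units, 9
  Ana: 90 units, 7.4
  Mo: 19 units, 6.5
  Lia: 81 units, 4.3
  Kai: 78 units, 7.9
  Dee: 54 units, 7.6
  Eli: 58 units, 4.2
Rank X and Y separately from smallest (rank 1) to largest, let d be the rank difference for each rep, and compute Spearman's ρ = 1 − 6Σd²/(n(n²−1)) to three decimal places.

-0.214

Ranks of variable 1: 2, 7, 1, 6, 5, 3, 4
Ranks of variable 2: 7, 4, 3, 2, 6, 5, 1
d = r₁ − r₂: -5, 3, -2, 4, -1, -2, 3
d²: 25, 9, 4, 16, 1, 4, 9; Σd² = 68
ρ = 1 − 6·68/(7·48) = 1 − 408/336 = -0.214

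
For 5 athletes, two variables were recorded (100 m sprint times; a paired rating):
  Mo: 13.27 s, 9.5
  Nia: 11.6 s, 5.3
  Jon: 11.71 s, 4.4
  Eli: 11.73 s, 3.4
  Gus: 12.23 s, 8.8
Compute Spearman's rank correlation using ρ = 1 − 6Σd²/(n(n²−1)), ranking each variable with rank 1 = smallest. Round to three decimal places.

0.600

Ranks of variable 1: 5, 1, 2, 3, 4
Ranks of variable 2: 5, 3, 2, 1, 4
d = r₁ − r₂: 0, -2, 0, 2, 0
d²: 0, 4, 0, 4, 0; Σd² = 8
ρ = 1 − 6·8/(5·24) = 1 − 48/120 = 0.600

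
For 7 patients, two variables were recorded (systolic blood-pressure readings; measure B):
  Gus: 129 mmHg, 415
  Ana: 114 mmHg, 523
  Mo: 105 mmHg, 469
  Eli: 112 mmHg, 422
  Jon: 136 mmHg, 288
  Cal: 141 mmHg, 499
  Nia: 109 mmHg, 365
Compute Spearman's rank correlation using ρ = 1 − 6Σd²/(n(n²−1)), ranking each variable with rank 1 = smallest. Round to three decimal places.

0.000

Ranks of variable 1: 5, 4, 1, 3, 6, 7, 2
Ranks of variable 2: 3, 7, 5, 4, 1, 6, 2
d = r₁ − r₂: 2, -3, -4, -1, 5, 1, 0
d²: 4, 9, 16, 1, 25, 1, 0; Σd² = 56
ρ = 1 − 6·56/(7·48) = 1 − 336/336 = 0.000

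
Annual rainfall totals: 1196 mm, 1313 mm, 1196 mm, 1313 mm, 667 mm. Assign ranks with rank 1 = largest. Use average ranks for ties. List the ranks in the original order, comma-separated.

Sorted (descending): 1313, 1313, 1196, 1196, 667
The 2 values of 1313 occupy positions 1–2 → average rank (1+2)/2 = 1.5.
The 2 values of 1196 occupy positions 3–4 → average rank (3+4)/2 = 3.5.

3.5, 1.5, 3.5, 1.5, 5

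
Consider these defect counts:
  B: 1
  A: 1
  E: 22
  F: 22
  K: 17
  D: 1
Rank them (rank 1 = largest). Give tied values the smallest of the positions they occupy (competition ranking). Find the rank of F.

1

Sorted (descending): 22, 22, 17, 1, 1, 1
The 2 values of 22 occupy positions 1–2 → each gets rank 1.
The 3 values of 1 occupy positions 4–6 → each gets rank 4.
F has value 22 → rank 1.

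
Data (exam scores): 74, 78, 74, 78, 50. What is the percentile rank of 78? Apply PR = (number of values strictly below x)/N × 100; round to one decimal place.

N = 5.
Strictly below 78: 3. Equal to 78: 2.
PR = 3/5 × 100 = 60.0

60.0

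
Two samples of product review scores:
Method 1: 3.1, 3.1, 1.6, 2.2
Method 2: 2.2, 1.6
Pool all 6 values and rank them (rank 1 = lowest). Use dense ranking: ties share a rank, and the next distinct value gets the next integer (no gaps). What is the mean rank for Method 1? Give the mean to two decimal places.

Sorted (ascending): 1.6, 1.6, 2.2, 2.2, 3.1, 3.1
The 2 values of 1.6 share dense rank 1.
The 2 values of 2.2 share dense rank 2.
The 2 values of 3.1 share dense rank 3.
Method 1 values → pooled ranks: 3.1→3, 3.1→3, 1.6→1, 2.2→2
Mean rank = (3 + 3 + 1 + 2) / 4 = 2.25

2.25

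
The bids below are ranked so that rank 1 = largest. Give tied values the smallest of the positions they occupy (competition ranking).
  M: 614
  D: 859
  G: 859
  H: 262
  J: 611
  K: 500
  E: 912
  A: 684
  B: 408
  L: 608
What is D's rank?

Sorted (descending): 912, 859, 859, 684, 614, 611, 608, 500, 408, 262
The 2 values of 859 occupy positions 2–3 → each gets rank 2.
D has value 859 → rank 2.

2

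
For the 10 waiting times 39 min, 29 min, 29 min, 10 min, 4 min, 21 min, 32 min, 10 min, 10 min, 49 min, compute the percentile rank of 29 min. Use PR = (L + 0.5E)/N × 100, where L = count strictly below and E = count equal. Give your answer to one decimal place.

N = 10.
Strictly below 29: 5. Equal to 29: 2.
PR = (5 + 0.5·2)/10 × 100 = 60.0

60.0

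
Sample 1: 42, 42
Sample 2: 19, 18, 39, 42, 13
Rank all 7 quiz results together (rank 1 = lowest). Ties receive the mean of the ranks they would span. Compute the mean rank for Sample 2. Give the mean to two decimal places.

3.20

Sorted (ascending): 13, 18, 19, 39, 42, 42, 42
The 3 values of 42 occupy positions 5–7 → average rank 6.
Sample 2 values → pooled ranks: 19→3, 18→2, 39→4, 42→6, 13→1
Mean rank = (3 + 2 + 4 + 6 + 1) / 5 = 3.20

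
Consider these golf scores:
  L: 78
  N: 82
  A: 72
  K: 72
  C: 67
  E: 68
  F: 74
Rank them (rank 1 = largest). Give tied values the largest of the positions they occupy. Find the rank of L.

Sorted (descending): 82, 78, 74, 72, 72, 68, 67
The 2 values of 72 occupy positions 4–5 → each gets rank 5.
L has value 78 → rank 2.

2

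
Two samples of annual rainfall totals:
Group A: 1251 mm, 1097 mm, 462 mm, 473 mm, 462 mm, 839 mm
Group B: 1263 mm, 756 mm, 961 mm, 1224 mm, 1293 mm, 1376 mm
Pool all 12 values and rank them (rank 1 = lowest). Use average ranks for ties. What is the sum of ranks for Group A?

Sorted (ascending): 462, 462, 473, 756, 839, 961, 1097, 1224, 1251, 1263, 1293, 1376
The 2 values of 462 occupy positions 1–2 → average rank (1+2)/2 = 1.5.
Group A values → pooled ranks: 1251→9, 1097→7, 462→1.5, 473→3, 462→1.5, 839→5
Rank sum = 9 + 7 + 1.5 + 3 + 1.5 + 5 = 27

27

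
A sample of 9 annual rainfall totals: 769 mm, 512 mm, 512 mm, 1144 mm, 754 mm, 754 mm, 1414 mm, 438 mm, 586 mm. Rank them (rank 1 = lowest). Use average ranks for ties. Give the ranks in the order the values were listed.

Sorted (ascending): 438, 512, 512, 586, 754, 754, 769, 1144, 1414
The 2 values of 512 occupy positions 2–3 → average rank (2+3)/2 = 2.5.
The 2 values of 754 occupy positions 5–6 → average rank (5+6)/2 = 5.5.

7, 2.5, 2.5, 8, 5.5, 5.5, 9, 1, 4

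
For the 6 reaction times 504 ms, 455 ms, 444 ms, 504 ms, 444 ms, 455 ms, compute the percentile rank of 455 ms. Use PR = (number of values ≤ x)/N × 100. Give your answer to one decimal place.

66.7

N = 6.
Strictly below 455: 2. Equal to 455: 2.
PR = 4/6 × 100 = 66.7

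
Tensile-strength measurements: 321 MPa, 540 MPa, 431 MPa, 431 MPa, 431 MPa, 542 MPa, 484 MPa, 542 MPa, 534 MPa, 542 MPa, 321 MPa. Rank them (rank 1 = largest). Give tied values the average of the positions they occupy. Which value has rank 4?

540

Sorted (descending): 542, 542, 542, 540, 534, 484, 431, 431, 431, 321, 321
The 3 values of 542 occupy positions 1–3 → average rank 2.
The 3 values of 431 occupy positions 7–9 → average rank 8.
The 2 values of 321 occupy positions 10–11 → average rank (10+11)/2 = 10.5.
Rank 4 → value 540.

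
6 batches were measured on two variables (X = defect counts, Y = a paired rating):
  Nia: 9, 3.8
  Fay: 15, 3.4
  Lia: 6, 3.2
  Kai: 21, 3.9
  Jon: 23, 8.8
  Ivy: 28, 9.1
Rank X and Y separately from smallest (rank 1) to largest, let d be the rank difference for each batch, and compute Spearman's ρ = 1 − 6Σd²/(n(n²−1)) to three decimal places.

Ranks of variable 1: 2, 3, 1, 4, 5, 6
Ranks of variable 2: 3, 2, 1, 4, 5, 6
d = r₁ − r₂: -1, 1, 0, 0, 0, 0
d²: 1, 1, 0, 0, 0, 0; Σd² = 2
ρ = 1 − 6·2/(6·35) = 1 − 12/210 = 0.943

0.943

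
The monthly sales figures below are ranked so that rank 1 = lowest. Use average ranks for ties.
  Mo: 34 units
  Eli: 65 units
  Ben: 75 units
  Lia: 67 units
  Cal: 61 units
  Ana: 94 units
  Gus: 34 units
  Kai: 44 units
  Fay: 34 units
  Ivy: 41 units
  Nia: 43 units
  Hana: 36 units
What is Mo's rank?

Sorted (ascending): 34, 34, 34, 36, 41, 43, 44, 61, 65, 67, 75, 94
The 3 values of 34 occupy positions 1–3 → average rank 2.
Mo has value 34 units → rank 2.

2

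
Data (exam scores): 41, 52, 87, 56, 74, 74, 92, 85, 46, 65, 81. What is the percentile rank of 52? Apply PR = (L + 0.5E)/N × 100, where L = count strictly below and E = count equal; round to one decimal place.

22.7

N = 11.
Strictly below 52: 2. Equal to 52: 1.
PR = (2 + 0.5·1)/11 × 100 = 22.7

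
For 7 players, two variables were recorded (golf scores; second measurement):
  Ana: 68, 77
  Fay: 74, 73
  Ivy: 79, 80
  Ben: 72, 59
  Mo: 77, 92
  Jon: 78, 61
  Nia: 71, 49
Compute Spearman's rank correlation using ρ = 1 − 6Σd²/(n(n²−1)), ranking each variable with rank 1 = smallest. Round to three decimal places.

0.429

Ranks of variable 1: 1, 4, 7, 3, 5, 6, 2
Ranks of variable 2: 5, 4, 6, 2, 7, 3, 1
d = r₁ − r₂: -4, 0, 1, 1, -2, 3, 1
d²: 16, 0, 1, 1, 4, 9, 1; Σd² = 32
ρ = 1 − 6·32/(7·48) = 1 − 192/336 = 0.429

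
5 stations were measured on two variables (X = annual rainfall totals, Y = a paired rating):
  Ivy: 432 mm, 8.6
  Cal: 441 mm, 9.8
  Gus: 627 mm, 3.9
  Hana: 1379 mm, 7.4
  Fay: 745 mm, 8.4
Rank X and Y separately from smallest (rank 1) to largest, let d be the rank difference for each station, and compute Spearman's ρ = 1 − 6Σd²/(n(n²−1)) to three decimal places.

-0.600

Ranks of variable 1: 1, 2, 3, 5, 4
Ranks of variable 2: 4, 5, 1, 2, 3
d = r₁ − r₂: -3, -3, 2, 3, 1
d²: 9, 9, 4, 9, 1; Σd² = 32
ρ = 1 − 6·32/(5·24) = 1 − 192/120 = -0.600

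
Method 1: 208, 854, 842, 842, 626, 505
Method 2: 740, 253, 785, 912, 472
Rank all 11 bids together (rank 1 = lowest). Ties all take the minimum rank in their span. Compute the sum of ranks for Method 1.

36

Sorted (ascending): 208, 253, 472, 505, 626, 740, 785, 842, 842, 854, 912
The 2 values of 842 occupy positions 8–9 → each gets rank 8.
Method 1 values → pooled ranks: 208→1, 854→10, 842→8, 842→8, 626→5, 505→4
Rank sum = 1 + 10 + 8 + 8 + 5 + 4 = 36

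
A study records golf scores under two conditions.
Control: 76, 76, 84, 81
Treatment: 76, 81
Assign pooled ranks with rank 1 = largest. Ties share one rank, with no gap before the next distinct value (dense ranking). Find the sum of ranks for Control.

9

Sorted (descending): 84, 81, 81, 76, 76, 76
The 2 values of 81 share dense rank 2.
The 3 values of 76 share dense rank 3.
Remaining distinct values take the next consecutive integers.
Control values → pooled ranks: 76→3, 76→3, 84→1, 81→2
Rank sum = 3 + 3 + 1 + 2 = 9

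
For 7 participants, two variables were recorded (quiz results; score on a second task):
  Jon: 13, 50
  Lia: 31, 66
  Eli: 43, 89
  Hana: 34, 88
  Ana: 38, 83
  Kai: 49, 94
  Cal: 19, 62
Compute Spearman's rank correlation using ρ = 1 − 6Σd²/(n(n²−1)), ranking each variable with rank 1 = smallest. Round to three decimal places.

0.964

Ranks of variable 1: 1, 3, 6, 4, 5, 7, 2
Ranks of variable 2: 1, 3, 6, 5, 4, 7, 2
d = r₁ − r₂: 0, 0, 0, -1, 1, 0, 0
d²: 0, 0, 0, 1, 1, 0, 0; Σd² = 2
ρ = 1 − 6·2/(7·48) = 1 − 12/336 = 0.964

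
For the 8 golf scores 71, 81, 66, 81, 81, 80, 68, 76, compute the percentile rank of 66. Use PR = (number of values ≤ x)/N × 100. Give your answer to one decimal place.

N = 8.
Strictly below 66: 0. Equal to 66: 1.
PR = 1/8 × 100 = 12.5

12.5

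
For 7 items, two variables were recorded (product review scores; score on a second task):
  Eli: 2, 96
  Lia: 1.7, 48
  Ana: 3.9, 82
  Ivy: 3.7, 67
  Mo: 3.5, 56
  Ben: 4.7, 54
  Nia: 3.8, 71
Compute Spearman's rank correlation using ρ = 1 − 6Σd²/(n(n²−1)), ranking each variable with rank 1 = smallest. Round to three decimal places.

0.107

Ranks of variable 1: 2, 1, 6, 4, 3, 7, 5
Ranks of variable 2: 7, 1, 6, 4, 3, 2, 5
d = r₁ − r₂: -5, 0, 0, 0, 0, 5, 0
d²: 25, 0, 0, 0, 0, 25, 0; Σd² = 50
ρ = 1 − 6·50/(7·48) = 1 − 300/336 = 0.107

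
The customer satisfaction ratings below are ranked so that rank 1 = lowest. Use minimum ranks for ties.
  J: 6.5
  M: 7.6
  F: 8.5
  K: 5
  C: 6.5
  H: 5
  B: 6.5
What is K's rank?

1

Sorted (ascending): 5, 5, 6.5, 6.5, 6.5, 7.6, 8.5
The 2 values of 5 occupy positions 1–2 → each gets rank 1.
The 3 values of 6.5 occupy positions 3–5 → each gets rank 3.
K has value 5 → rank 1.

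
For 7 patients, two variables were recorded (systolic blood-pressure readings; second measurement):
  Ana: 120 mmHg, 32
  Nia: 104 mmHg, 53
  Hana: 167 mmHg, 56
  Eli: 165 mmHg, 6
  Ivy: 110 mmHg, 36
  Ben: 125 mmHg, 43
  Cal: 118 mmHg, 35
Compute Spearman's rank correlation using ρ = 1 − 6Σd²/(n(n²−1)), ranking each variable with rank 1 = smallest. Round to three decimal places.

-0.036

Ranks of variable 1: 4, 1, 7, 6, 2, 5, 3
Ranks of variable 2: 2, 6, 7, 1, 4, 5, 3
d = r₁ − r₂: 2, -5, 0, 5, -2, 0, 0
d²: 4, 25, 0, 25, 4, 0, 0; Σd² = 58
ρ = 1 − 6·58/(7·48) = 1 − 348/336 = -0.036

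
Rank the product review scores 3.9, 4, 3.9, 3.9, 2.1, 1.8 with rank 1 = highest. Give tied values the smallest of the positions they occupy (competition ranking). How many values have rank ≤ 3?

Sorted (descending): 4, 3.9, 3.9, 3.9, 2.1, 1.8
The 3 values of 3.9 occupy positions 2–4 → each gets rank 2.
Ranks ≤ 3: {1, 2, 2, 2} → 4 values.

4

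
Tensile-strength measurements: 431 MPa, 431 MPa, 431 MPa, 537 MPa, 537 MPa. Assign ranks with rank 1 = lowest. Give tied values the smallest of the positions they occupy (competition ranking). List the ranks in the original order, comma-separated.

1, 1, 1, 4, 4

Sorted (ascending): 431, 431, 431, 537, 537
The 3 values of 431 occupy positions 1–3 → each gets rank 1.
The 2 values of 537 occupy positions 4–5 → each gets rank 4.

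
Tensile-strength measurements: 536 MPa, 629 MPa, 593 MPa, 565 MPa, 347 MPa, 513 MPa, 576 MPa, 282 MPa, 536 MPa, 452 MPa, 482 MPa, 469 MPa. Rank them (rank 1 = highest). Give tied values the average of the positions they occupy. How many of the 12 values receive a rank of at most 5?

4

Sorted (descending): 629, 593, 576, 565, 536, 536, 513, 482, 469, 452, 347, 282
The 2 values of 536 occupy positions 5–6 → average rank (5+6)/2 = 5.5.
Ranks ≤ 5: {1, 2, 3, 4} → 4 values.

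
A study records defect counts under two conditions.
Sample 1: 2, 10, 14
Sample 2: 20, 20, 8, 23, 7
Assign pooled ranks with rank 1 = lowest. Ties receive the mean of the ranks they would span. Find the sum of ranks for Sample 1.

Sorted (ascending): 2, 7, 8, 10, 14, 20, 20, 23
The 2 values of 20 occupy positions 6–7 → average rank (6+7)/2 = 6.5.
Sample 1 values → pooled ranks: 2→1, 10→4, 14→5
Rank sum = 1 + 4 + 5 = 10

10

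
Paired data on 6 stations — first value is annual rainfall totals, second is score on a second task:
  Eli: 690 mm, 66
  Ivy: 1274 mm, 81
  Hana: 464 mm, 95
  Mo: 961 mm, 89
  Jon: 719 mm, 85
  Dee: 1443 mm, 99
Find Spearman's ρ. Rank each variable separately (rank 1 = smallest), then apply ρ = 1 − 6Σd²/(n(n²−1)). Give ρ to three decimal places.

0.257

Ranks of variable 1: 2, 5, 1, 4, 3, 6
Ranks of variable 2: 1, 2, 5, 4, 3, 6
d = r₁ − r₂: 1, 3, -4, 0, 0, 0
d²: 1, 9, 16, 0, 0, 0; Σd² = 26
ρ = 1 − 6·26/(6·35) = 1 − 156/210 = 0.257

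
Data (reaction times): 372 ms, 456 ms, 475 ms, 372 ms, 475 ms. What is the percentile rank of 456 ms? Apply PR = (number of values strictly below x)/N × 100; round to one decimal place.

40.0

N = 5.
Strictly below 456: 2. Equal to 456: 1.
PR = 2/5 × 100 = 40.0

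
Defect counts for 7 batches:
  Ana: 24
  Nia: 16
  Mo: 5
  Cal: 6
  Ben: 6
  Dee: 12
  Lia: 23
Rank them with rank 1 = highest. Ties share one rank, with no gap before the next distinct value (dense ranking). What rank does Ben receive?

5

Sorted (descending): 24, 23, 16, 12, 6, 6, 5
The 2 values of 6 share dense rank 5.
Remaining distinct values take the next consecutive integers.
Ben has value 6 → rank 5.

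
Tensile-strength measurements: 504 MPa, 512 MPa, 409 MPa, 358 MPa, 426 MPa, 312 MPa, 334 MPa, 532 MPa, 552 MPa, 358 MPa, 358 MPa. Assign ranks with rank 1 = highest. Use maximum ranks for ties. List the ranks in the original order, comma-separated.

Sorted (descending): 552, 532, 512, 504, 426, 409, 358, 358, 358, 334, 312
The 3 values of 358 occupy positions 7–9 → each gets rank 9.

4, 3, 6, 9, 5, 11, 10, 2, 1, 9, 9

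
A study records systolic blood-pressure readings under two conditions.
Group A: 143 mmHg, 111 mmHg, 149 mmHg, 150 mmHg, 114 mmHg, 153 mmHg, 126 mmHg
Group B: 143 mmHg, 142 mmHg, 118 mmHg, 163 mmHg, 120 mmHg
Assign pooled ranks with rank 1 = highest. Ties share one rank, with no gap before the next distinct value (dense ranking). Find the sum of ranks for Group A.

42

Sorted (descending): 163, 153, 150, 149, 143, 143, 142, 126, 120, 118, 114, 111
The 2 values of 143 share dense rank 5.
Remaining distinct values take the next consecutive integers.
Group A values → pooled ranks: 143→5, 111→11, 149→4, 150→3, 114→10, 153→2, 126→7
Rank sum = 5 + 11 + 4 + 3 + 10 + 2 + 7 = 42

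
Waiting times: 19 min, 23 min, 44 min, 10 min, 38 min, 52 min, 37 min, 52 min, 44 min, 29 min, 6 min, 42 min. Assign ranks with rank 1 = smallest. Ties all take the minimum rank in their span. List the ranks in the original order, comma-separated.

3, 4, 9, 2, 7, 11, 6, 11, 9, 5, 1, 8

Sorted (ascending): 6, 10, 19, 23, 29, 37, 38, 42, 44, 44, 52, 52
The 2 values of 44 occupy positions 9–10 → each gets rank 9.
The 2 values of 52 occupy positions 11–12 → each gets rank 11.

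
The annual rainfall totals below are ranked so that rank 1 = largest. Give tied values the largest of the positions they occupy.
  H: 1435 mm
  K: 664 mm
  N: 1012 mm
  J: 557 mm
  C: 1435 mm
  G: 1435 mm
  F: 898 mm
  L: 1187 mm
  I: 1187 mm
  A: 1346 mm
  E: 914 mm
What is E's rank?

Sorted (descending): 1435, 1435, 1435, 1346, 1187, 1187, 1012, 914, 898, 664, 557
The 3 values of 1435 occupy positions 1–3 → each gets rank 3.
The 2 values of 1187 occupy positions 5–6 → each gets rank 6.
E has value 914 mm → rank 8.

8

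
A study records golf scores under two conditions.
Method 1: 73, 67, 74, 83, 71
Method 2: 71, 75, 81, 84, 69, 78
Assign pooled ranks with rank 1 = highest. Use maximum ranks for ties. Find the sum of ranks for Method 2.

Sorted (descending): 84, 83, 81, 78, 75, 74, 73, 71, 71, 69, 67
The 2 values of 71 occupy positions 8–9 → each gets rank 9.
Method 2 values → pooled ranks: 71→9, 75→5, 81→3, 84→1, 69→10, 78→4
Rank sum = 9 + 5 + 3 + 1 + 10 + 4 = 32

32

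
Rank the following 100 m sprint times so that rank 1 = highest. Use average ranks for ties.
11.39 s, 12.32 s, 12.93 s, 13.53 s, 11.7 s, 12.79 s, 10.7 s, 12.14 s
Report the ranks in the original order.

Sorted (descending): 13.53, 12.93, 12.79, 12.32, 12.14, 11.7, 11.39, 10.7
No ties — each value takes its position as its rank.

7, 4, 2, 1, 6, 3, 8, 5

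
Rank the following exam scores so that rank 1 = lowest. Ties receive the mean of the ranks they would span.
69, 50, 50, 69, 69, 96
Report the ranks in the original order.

4, 1.5, 1.5, 4, 4, 6

Sorted (ascending): 50, 50, 69, 69, 69, 96
The 2 values of 50 occupy positions 1–2 → average rank (1+2)/2 = 1.5.
The 3 values of 69 occupy positions 3–5 → average rank 4.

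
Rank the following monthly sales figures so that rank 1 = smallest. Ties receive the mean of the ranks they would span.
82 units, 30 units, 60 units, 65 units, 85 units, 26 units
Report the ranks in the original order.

Sorted (ascending): 26, 30, 60, 65, 82, 85
No ties — each value takes its position as its rank.

5, 2, 3, 4, 6, 1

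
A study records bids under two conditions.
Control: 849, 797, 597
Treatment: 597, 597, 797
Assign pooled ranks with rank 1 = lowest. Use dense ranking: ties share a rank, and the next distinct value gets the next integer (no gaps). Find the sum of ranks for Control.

6

Sorted (ascending): 597, 597, 597, 797, 797, 849
The 3 values of 597 share dense rank 1.
The 2 values of 797 share dense rank 2.
Remaining distinct values take the next consecutive integers.
Control values → pooled ranks: 849→3, 797→2, 597→1
Rank sum = 3 + 2 + 1 = 6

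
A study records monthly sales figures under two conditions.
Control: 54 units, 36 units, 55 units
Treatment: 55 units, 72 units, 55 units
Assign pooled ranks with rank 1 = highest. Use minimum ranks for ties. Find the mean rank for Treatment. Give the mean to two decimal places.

Sorted (descending): 72, 55, 55, 55, 54, 36
The 3 values of 55 occupy positions 2–4 → each gets rank 2.
Treatment values → pooled ranks: 55→2, 72→1, 55→2
Mean rank = (2 + 1 + 2) / 3 = 1.67

1.67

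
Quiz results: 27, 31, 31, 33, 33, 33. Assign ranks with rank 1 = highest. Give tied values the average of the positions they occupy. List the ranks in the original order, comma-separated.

6, 4.5, 4.5, 2, 2, 2

Sorted (descending): 33, 33, 33, 31, 31, 27
The 3 values of 33 occupy positions 1–3 → average rank 2.
The 2 values of 31 occupy positions 4–5 → average rank (4+5)/2 = 4.5.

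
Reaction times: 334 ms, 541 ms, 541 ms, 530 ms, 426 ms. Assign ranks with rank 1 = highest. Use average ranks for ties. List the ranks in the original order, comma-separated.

5, 1.5, 1.5, 3, 4

Sorted (descending): 541, 541, 530, 426, 334
The 2 values of 541 occupy positions 1–2 → average rank (1+2)/2 = 1.5.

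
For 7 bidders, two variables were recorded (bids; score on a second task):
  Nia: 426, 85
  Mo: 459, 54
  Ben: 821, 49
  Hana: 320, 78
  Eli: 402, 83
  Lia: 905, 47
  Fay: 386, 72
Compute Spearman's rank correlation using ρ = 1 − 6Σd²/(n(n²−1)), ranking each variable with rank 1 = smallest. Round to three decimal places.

-0.679

Ranks of variable 1: 4, 5, 6, 1, 3, 7, 2
Ranks of variable 2: 7, 3, 2, 5, 6, 1, 4
d = r₁ − r₂: -3, 2, 4, -4, -3, 6, -2
d²: 9, 4, 16, 16, 9, 36, 4; Σd² = 94
ρ = 1 − 6·94/(7·48) = 1 − 564/336 = -0.679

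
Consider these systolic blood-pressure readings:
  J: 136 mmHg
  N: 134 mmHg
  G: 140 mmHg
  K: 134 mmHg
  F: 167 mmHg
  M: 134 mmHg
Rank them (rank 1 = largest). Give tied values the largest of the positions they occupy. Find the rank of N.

6

Sorted (descending): 167, 140, 136, 134, 134, 134
The 3 values of 134 occupy positions 4–6 → each gets rank 6.
N has value 134 mmHg → rank 6.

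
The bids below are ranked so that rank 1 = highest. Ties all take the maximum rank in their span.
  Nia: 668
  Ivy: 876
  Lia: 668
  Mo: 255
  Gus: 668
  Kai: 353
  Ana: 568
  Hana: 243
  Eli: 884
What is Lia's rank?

5

Sorted (descending): 884, 876, 668, 668, 668, 568, 353, 255, 243
The 3 values of 668 occupy positions 3–5 → each gets rank 5.
Lia has value 668 → rank 5.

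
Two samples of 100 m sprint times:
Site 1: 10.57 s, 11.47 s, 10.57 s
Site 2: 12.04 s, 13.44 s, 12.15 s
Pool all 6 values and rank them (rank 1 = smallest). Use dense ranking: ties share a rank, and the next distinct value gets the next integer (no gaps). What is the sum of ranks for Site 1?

Sorted (ascending): 10.57, 10.57, 11.47, 12.04, 12.15, 13.44
The 2 values of 10.57 share dense rank 1.
Remaining distinct values take the next consecutive integers.
Site 1 values → pooled ranks: 10.57→1, 11.47→2, 10.57→1
Rank sum = 1 + 2 + 1 = 4

4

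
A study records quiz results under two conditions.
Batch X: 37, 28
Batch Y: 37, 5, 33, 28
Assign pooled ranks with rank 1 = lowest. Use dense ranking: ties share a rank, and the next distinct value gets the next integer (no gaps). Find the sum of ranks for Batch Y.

Sorted (ascending): 5, 28, 28, 33, 37, 37
The 2 values of 28 share dense rank 2.
The 2 values of 37 share dense rank 4.
Remaining distinct values take the next consecutive integers.
Batch Y values → pooled ranks: 37→4, 5→1, 33→3, 28→2
Rank sum = 4 + 1 + 3 + 2 = 10

10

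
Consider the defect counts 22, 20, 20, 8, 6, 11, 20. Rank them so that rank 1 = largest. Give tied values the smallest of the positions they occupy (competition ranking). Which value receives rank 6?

8

Sorted (descending): 22, 20, 20, 20, 11, 8, 6
The 3 values of 20 occupy positions 2–4 → each gets rank 2.
Rank 6 → value 8.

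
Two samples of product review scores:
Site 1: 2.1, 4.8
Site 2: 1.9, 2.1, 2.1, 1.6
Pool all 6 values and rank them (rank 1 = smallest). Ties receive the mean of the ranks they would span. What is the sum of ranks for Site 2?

Sorted (ascending): 1.6, 1.9, 2.1, 2.1, 2.1, 4.8
The 3 values of 2.1 occupy positions 3–5 → average rank 4.
Site 2 values → pooled ranks: 1.9→2, 2.1→4, 2.1→4, 1.6→1
Rank sum = 2 + 4 + 4 + 1 = 11

11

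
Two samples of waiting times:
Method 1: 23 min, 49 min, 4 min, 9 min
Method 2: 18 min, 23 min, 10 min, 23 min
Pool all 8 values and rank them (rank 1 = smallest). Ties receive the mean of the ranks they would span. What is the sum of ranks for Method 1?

17

Sorted (ascending): 4, 9, 10, 18, 23, 23, 23, 49
The 3 values of 23 occupy positions 5–7 → average rank 6.
Method 1 values → pooled ranks: 23→6, 49→8, 4→1, 9→2
Rank sum = 6 + 8 + 1 + 2 = 17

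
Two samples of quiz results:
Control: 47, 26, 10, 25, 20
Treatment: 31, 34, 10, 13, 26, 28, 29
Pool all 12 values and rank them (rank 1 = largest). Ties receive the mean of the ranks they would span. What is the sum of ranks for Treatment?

Sorted (descending): 47, 34, 31, 29, 28, 26, 26, 25, 20, 13, 10, 10
The 2 values of 26 occupy positions 6–7 → average rank (6+7)/2 = 6.5.
The 2 values of 10 occupy positions 11–12 → average rank (11+12)/2 = 11.5.
Treatment values → pooled ranks: 31→3, 34→2, 10→11.5, 13→10, 26→6.5, 28→5, 29→4
Rank sum = 3 + 2 + 11.5 + 10 + 6.5 + 5 + 4 = 42

42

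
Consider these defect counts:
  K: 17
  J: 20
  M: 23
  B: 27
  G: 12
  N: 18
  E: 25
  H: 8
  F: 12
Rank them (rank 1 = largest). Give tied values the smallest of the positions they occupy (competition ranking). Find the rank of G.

7

Sorted (descending): 27, 25, 23, 20, 18, 17, 12, 12, 8
The 2 values of 12 occupy positions 7–8 → each gets rank 7.
G has value 12 → rank 7.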